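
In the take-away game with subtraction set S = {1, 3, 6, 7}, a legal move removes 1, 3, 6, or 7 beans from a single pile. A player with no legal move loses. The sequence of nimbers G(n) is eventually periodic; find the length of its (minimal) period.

12

G(0) = 0
G(1) = mex{0} = 1
G(2) = mex{1} = 0
G(3) = mex{0,0} = 1
G(4) = mex{1,1} = 0
G(5) = mex{0,0} = 1
G(6) = mex{1,1,0} = 2
G(7) = mex{2,0,1,0} = 3
G(8) = mex{3,1,0,1} = 2
G(9) = mex{2,2,1,0} = 3
G(10) = mex{3,3,0,1} = 2
G(11) = mex{2,2,1,0} = 3
G(12) = mex{3,3,2,1} = 0
G(13) = mex{0,2,3,2} = 1
G(14) = mex{1,3,2,3} = 0
G(15) = mex{0,0,3,2} = 1
G(16) = mex{1,1,2,3} = 0
G(17) = mex{0,0,3,2} = 1
G(18) = mex{1,1,0,3} = 2
G(19) = mex{2,0,1,0} = 3
G(20) = mex{3,1,0,1} = 2
G(21) = mex{2,2,1,0} = 3
G(22) = mex{3,3,0,1} = 2
G(23) = mex{2,2,1,0} = 3
G(24) = mex{3,3,2,1} = 0
G(25) = mex{0,2,3,2} = 1
G(n+12) = G(n) holds for n = 0,…,6 (a full window of length max(S) = 7), so the sequence is purely periodic with period 12.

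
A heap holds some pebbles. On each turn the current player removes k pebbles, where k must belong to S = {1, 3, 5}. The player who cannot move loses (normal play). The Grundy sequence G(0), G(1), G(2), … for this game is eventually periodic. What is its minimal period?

n :  0  1  2  3  4  5  6  7  8  9 10 11 12 13 14
G :  0  1  0  1  0  1  0  1  0  1  0  1  0  1  0
G(n+2) = G(n) holds for n = 0,…,4 (a full window of length max(S) = 5), so the sequence is purely periodic with period 2.

2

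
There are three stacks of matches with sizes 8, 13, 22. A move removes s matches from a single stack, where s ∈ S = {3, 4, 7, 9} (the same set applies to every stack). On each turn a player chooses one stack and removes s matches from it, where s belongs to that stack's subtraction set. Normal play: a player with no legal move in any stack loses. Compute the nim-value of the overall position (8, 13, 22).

1

All stacks use S = {3, 4, 7, 9}:
n :  0  1  2  3  4  5  6  7  8  9 10 11 12 13 14 15 16 17 18 19 20 21 22
G :  0  0  0  1  1  1  2  2  2  3  3  3  0  0  0  1  1  1  2  2  2  3  3
Stack A: G(8) = 2.
Stack B: G(13) = 0.
Stack C: G(22) = 3.
Combined Grundy value = 2 ⊕ 0 ⊕ 3 = 1.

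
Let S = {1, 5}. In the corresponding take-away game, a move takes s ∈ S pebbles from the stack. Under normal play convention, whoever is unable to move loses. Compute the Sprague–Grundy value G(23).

1

G(0) = 0
G(1) = mex{0} = 1
G(2) = mex{1} = 0
G(3) = mex{0} = 1
G(4) = mex{1} = 0
G(5) = mex{0,0} = 1
G(6) = mex{1,1} = 0
G(7) = mex{0,0} = 1
G(8) = mex{1,1} = 0
G(9) = mex{0,0} = 1
G(10) = mex{1,1} = 0
G(11) = mex{0,0} = 1
G(12) = mex{1,1} = 0
G(13) = mex{0,0} = 1
G(14) = mex{1,1} = 0
G(15) = mex{0,0} = 1
G(16) = mex{1,1} = 0
G(17) = mex{0,0} = 1
G(18) = mex{1,1} = 0
G(19) = mex{0,0} = 1
G(20) = mex{1,1} = 0
G(21) = mex{0,0} = 1
G(22) = mex{1,1} = 0
G(23) = mex{0,0} = 1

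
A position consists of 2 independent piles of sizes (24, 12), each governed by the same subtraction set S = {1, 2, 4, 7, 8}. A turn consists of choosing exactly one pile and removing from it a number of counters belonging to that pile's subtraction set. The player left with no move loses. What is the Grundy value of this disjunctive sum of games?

All piles use S = {1, 2, 4, 7, 8}:
n :  0  1  2  3  4  5  6  7  8  9 10 11 12 13 14 15 16 17 18 19 20 21 22 23 24
G :  0  1  2  0  1  2  0  1  2  0  1  2  0  1  2  0  1  2  0  1  2  0  1  2  0
Pile A: G(24) = 0.
Pile B: G(12) = 0.
Combined Grundy value = 0 ⊕ 0 = 0.

0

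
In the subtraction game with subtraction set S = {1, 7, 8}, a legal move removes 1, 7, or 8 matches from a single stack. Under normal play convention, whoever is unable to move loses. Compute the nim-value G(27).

G(0) = 0
G(1) = mex{0} = 1
G(2) = mex{1} = 0
G(3) = mex{0} = 1
G(4) = mex{1} = 0
G(5) = mex{0} = 1
G(6) = mex{1} = 0
G(7) = mex{0,0} = 1
G(8) = mex{1,1,0} = 2
G(9) = mex{2,0,1} = 3
G(10) = mex{3,1,0} = 2
G(11) = mex{2,0,1} = 3
G(12) = mex{3,1,0} = 2
G(13) = mex{2,0,1} = 3
G(14) = mex{3,1,0} = 2
G(15) = mex{2,2,1} = 0
G(16) = mex{0,3,2} = 1
G(17) = mex{1,2,3} = 0
G(18) = mex{0,3,2} = 1
G(19) = mex{1,2,3} = 0
G(20) = mex{0,3,2} = 1
G(21) = mex{1,2,3} = 0
G(22) = mex{0,0,2} = 1
G(23) = mex{1,1,0} = 2
G(24) = mex{2,0,1} = 3
G(25) = mex{3,1,0} = 2
G(26) = mex{2,0,1} = 3
G(27) = mex{3,1,0} = 2

2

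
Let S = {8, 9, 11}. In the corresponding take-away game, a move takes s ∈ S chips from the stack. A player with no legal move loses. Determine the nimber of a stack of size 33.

1

n :  0  1  2  3  4  5  6  7  8  9 10 11 12 13 14 15 16 17 18 19 20 21 22 23 24 25 26 27 28 29 30 31 32 33
G :  0  0  0  0  0  0  0  0  1  1  1  1  1  1  1  1  2  2  2  0  0  0  0  0  0  0  0  1  1  1  1  1  1  1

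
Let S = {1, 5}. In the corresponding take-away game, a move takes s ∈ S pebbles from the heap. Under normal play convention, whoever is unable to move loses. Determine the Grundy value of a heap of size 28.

G(0) = 0
G(1) = mex{0} = 1
G(2) = mex{1} = 0
G(3) = mex{0} = 1
G(4) = mex{1} = 0
G(5) = mex{0,0} = 1
G(6) = mex{1,1} = 0
G(7) = mex{0,0} = 1
G(8) = mex{1,1} = 0
G(9) = mex{0,0} = 1
G(10) = mex{1,1} = 0
G(11) = mex{0,0} = 1
G(12) = mex{1,1} = 0
G(13) = mex{0,0} = 1
G(14) = mex{1,1} = 0
G(15) = mex{0,0} = 1
G(16) = mex{1,1} = 0
G(17) = mex{0,0} = 1
G(18) = mex{1,1} = 0
G(19) = mex{0,0} = 1
G(20) = mex{1,1} = 0
G(21) = mex{0,0} = 1
G(22) = mex{1,1} = 0
G(23) = mex{0,0} = 1
G(24) = mex{1,1} = 0
G(25) = mex{0,0} = 1
G(26) = mex{1,1} = 0
G(27) = mex{0,0} = 1
G(28) = mex{1,1} = 0

0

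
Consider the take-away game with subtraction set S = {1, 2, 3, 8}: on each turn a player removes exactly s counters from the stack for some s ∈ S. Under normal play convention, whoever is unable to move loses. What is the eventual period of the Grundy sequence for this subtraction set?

9

G(0) = 0
G(1) = mex{0} = 1
G(2) = mex{1,0} = 2
G(3) = mex{2,1,0} = 3
G(4) = mex{3,2,1} = 0
G(5) = mex{0,3,2} = 1
G(6) = mex{1,0,3} = 2
G(7) = mex{2,1,0} = 3
G(8) = mex{3,2,1,0} = 4
G(9) = mex{4,3,2,1} = 0
G(10) = mex{0,4,3,2} = 1
G(11) = mex{1,0,4,3} = 2
G(12) = mex{2,1,0,0} = 3
G(13) = mex{3,2,1,1} = 0
G(14) = mex{0,3,2,2} = 1
G(15) = mex{1,0,3,3} = 2
G(16) = mex{2,1,0,4} = 3
G(17) = mex{3,2,1,0} = 4
G(18) = mex{4,3,2,1} = 0
G(19) = mex{0,4,3,2} = 1
G(n+9) = G(n) holds for n = 0,…,7 (a full window of length max(S) = 8), so the sequence is purely periodic with period 9.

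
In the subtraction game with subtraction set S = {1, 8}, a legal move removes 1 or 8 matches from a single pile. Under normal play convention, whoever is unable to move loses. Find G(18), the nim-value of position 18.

G(0) = 0
G(1) = mex{0} = 1
G(2) = mex{1} = 0
G(3) = mex{0} = 1
G(4) = mex{1} = 0
G(5) = mex{0} = 1
G(6) = mex{1} = 0
G(7) = mex{0} = 1
G(8) = mex{1,0} = 2
G(9) = mex{2,1} = 0
G(10) = mex{0,0} = 1
G(11) = mex{1,1} = 0
G(12) = mex{0,0} = 1
G(13) = mex{1,1} = 0
G(14) = mex{0,0} = 1
G(15) = mex{1,1} = 0
G(16) = mex{0,2} = 1
G(17) = mex{1,0} = 2
G(18) = mex{2,1} = 0

0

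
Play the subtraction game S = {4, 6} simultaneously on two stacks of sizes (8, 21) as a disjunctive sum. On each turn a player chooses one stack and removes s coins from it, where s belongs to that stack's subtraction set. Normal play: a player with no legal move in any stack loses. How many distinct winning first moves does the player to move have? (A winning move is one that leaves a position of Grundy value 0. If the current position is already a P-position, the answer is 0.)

All stacks use S = {4, 6}:
G(0) = 0
G(1) = mex{} = 0
G(2) = mex{} = 0
G(3) = mex{} = 0
G(4) = mex{0} = 1
G(5) = mex{0} = 1
G(6) = mex{0,0} = 1
G(7) = mex{0,0} = 1
G(8) = mex{1,0} = 2
G(9) = mex{1,0} = 2
G(10) = mex{1,1} = 0
G(11) = mex{1,1} = 0
G(12) = mex{2,1} = 0
G(13) = mex{2,1} = 0
G(14) = mex{0,2} = 1
G(15) = mex{0,2} = 1
G(16) = mex{0,0} = 1
G(17) = mex{0,0} = 1
G(18) = mex{1,0} = 2
G(19) = mex{1,0} = 2
G(20) = mex{1,1} = 0
G(21) = mex{1,1} = 0
Stack A: G(8) = 2.
Stack B: G(21) = 0.
Combined Grundy value = 2 ⊕ 0 = 2.
A winning move leaves total XOR = 0, i.e. changes one component's Grundy value g to g ⊕ X where X is the current total.
Stack A: need g' = 2⊕2 = 0. Options: 8−4→G=1, 8−6→G=0. Hits: 1.
Stack B: need g' = 0⊕2 = 2. Options: 21−4→G=1, 21−6→G=1. Hits: 0.

1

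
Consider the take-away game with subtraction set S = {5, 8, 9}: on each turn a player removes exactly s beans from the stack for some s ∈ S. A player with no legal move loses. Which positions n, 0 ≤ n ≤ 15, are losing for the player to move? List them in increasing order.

G(0) = 0
G(1) = mex{} = 0
G(2) = mex{} = 0
G(3) = mex{} = 0
G(4) = mex{} = 0
G(5) = mex{0} = 1
G(6) = mex{0} = 1
G(7) = mex{0} = 1
G(8) = mex{0,0} = 1
G(9) = mex{0,0,0} = 1
G(10) = mex{1,0,0} = 2
G(11) = mex{1,0,0} = 2
G(12) = mex{1,0,0} = 2
G(13) = mex{1,1,0} = 2
G(14) = mex{1,1,1} = 0
G(15) = mex{2,1,1} = 0
P-positions are exactly the n with G(n) = 0.

0, 1, 2, 3, 4, 14, 15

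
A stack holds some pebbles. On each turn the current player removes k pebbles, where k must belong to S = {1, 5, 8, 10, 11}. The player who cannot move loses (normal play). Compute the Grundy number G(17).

5

G(0) = 0
G(1) = mex{0} = 1
G(2) = mex{1} = 0
G(3) = mex{0} = 1
G(4) = mex{1} = 0
G(5) = mex{0,0} = 1
G(6) = mex{1,1} = 0
G(7) = mex{0,0} = 1
G(8) = mex{1,1,0} = 2
G(9) = mex{2,0,1} = 3
G(10) = mex{3,1,0,0} = 2
G(11) = mex{2,0,1,1,0} = 3
G(12) = mex{3,1,0,0,1} = 2
G(13) = mex{2,2,1,1,0} = 3
G(14) = mex{3,3,0,0,1} = 2
G(15) = mex{2,2,1,1,0} = 3
G(16) = mex{3,3,2,0,1} = 4
G(17) = mex{4,2,3,1,0} = 5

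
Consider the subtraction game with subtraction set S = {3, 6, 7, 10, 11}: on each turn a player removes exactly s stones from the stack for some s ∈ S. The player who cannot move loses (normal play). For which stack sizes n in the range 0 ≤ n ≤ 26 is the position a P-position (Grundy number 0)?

0, 1, 2, 14, 15, 16

n :  0  1  2  3  4  5  6  7  8  9 10 11 12 13 14 15 16 17 18 19 20 21 22 23 24 25 26
G :  0  0  0  1  1  1  2  2  2  3  3  3  4  4  0  0  0  1  1  1  2  2  2  3  3  3  4
P-positions are exactly the n with G(n) = 0.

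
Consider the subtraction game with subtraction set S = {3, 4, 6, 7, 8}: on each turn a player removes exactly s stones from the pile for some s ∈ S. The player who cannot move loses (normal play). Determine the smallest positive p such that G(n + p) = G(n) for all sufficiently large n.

11

n :  0  1  2  3  4  5  6  7  8  9 10 11 12 13 14 15 16 17 18 19 20 21 22 23
G :  0  0  0  1  1  1  2  2  2  3  3  0  0  0  1  1  1  2  2  2  3  3  0  0
G(n+11) = G(n) holds for n = 0,…,7 (a full window of length max(S) = 8), so the sequence is purely periodic with period 11.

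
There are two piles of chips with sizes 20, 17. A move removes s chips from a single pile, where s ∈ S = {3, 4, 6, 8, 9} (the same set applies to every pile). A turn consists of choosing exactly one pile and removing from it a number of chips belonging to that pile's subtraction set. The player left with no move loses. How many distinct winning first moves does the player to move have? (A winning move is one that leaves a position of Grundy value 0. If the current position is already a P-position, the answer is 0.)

All piles use S = {3, 4, 6, 8, 9}:
n :  0  1  2  3  4  5  6  7  8  9 10 11 12 13 14 15 16 17 18 19 20
G :  0  0  0  1  1  1  2  2  2  3  3  3  0  0  0  1  1  1  2  2  2
Pile A: G(20) = 2.
Pile B: G(17) = 1.
Combined Grundy value = 2 ⊕ 1 = 3.
A winning move leaves total XOR = 0, i.e. changes one component's Grundy value g to g ⊕ X where X is the current total.
Pile A: need g' = 2⊕3 = 1. Options: 20−3→G=1, 20−4→G=1, 20−6→G=0, 20−8→G=0, 20−9→G=3. Hits: 2.
Pile B: need g' = 1⊕3 = 2. Options: 17−3→G=0, 17−4→G=0, 17−6→G=3, 17−8→G=3, 17−9→G=2. Hits: 1.

3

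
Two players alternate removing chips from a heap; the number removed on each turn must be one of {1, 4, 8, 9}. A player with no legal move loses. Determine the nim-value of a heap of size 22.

n :  0  1  2  3  4  5  6  7  8  9 10 11 12 13 14 15 16 17 18 19 20 21 22
G :  0  1  0  1  2  0  1  0  1  2  3  2  0  1  2  3  2  0  1  0  1  2  0

0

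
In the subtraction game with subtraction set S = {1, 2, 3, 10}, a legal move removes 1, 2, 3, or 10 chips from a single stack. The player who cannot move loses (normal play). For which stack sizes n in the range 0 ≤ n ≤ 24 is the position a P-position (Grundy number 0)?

G(0) = 0
G(1) = mex{0} = 1
G(2) = mex{1,0} = 2
G(3) = mex{2,1,0} = 3
G(4) = mex{3,2,1} = 0
G(5) = mex{0,3,2} = 1
G(6) = mex{1,0,3} = 2
G(7) = mex{2,1,0} = 3
G(8) = mex{3,2,1} = 0
G(9) = mex{0,3,2} = 1
G(10) = mex{1,0,3,0} = 2
G(11) = mex{2,1,0,1} = 3
G(12) = mex{3,2,1,2} = 0
G(13) = mex{0,3,2,3} = 1
G(14) = mex{1,0,3,0} = 2
G(15) = mex{2,1,0,1} = 3
G(16) = mex{3,2,1,2} = 0
G(17) = mex{0,3,2,3} = 1
G(18) = mex{1,0,3,0} = 2
G(19) = mex{2,1,0,1} = 3
G(20) = mex{3,2,1,2} = 0
G(21) = mex{0,3,2,3} = 1
G(22) = mex{1,0,3,0} = 2
G(23) = mex{2,1,0,1} = 3
G(24) = mex{3,2,1,2} = 0
P-positions are exactly the n with G(n) = 0.

0, 4, 8, 12, 16, 20, 24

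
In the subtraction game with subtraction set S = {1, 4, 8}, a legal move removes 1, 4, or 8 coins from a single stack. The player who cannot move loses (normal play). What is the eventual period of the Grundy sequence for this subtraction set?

G(0) = 0
G(1) = mex{0} = 1
G(2) = mex{1} = 0
G(3) = mex{0} = 1
G(4) = mex{1,0} = 2
G(5) = mex{2,1} = 0
G(6) = mex{0,0} = 1
G(7) = mex{1,1} = 0
G(8) = mex{0,2,0} = 1
G(9) = mex{1,0,1} = 2
G(10) = mex{2,1,0} = 3
G(11) = mex{3,0,1} = 2
G(12) = mex{2,1,2} = 0
G(13) = mex{0,2,0} = 1
G(14) = mex{1,3,1} = 0
G(15) = mex{0,2,0} = 1
G(16) = mex{1,0,1} = 2
G(17) = mex{2,1,2} = 0
G(18) = mex{0,0,3} = 1
G(19) = mex{1,1,2} = 0
G(20) = mex{0,2,0} = 1
G(21) = mex{1,0,1} = 2
G(22) = mex{2,1,0} = 3
G(23) = mex{3,0,1} = 2
G(24) = mex{2,1,2} = 0
G(25) = mex{0,2,0} = 1
G(n+12) = G(n) holds for n = 0,…,7 (a full window of length max(S) = 8), so the sequence is purely periodic with period 12.

12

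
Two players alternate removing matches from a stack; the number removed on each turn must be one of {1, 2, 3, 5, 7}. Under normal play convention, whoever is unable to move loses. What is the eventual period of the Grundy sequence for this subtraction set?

G(0) = 0
G(1) = mex{0} = 1
G(2) = mex{1,0} = 2
G(3) = mex{2,1,0} = 3
G(4) = mex{3,2,1} = 0
G(5) = mex{0,3,2,0} = 1
G(6) = mex{1,0,3,1} = 2
G(7) = mex{2,1,0,2,0} = 3
G(8) = mex{3,2,1,3,1} = 0
G(9) = mex{0,3,2,0,2} = 1
G(10) = mex{1,0,3,1,3} = 2
G(11) = mex{2,1,0,2,0} = 3
G(12) = mex{3,2,1,3,1} = 0
G(13) = mex{0,3,2,0,2} = 1
G(14) = mex{1,0,3,1,3} = 2
G(n+4) = G(n) holds for n = 0,…,6 (a full window of length max(S) = 7), so the sequence is purely periodic with period 4.

4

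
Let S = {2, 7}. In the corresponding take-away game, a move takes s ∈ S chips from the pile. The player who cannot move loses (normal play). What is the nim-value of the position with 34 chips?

1

G(0) = 0
G(1) = mex{} = 0
G(2) = mex{0} = 1
G(3) = mex{0} = 1
G(4) = mex{1} = 0
G(5) = mex{1} = 0
G(6) = mex{0} = 1
G(7) = mex{0,0} = 1
G(8) = mex{1,0} = 2
G(9) = mex{1,1} = 0
G(10) = mex{2,1} = 0
G(11) = mex{0,0} = 1
G(12) = mex{0,0} = 1
G(13) = mex{1,1} = 0
G(14) = mex{1,1} = 0
G(15) = mex{0,2} = 1
G(16) = mex{0,0} = 1
G(17) = mex{1,0} = 2
G(18) = mex{1,1} = 0
G(19) = mex{2,1} = 0
G(20) = mex{0,0} = 1
G(21) = mex{0,0} = 1
G(22) = mex{1,1} = 0
G(23) = mex{1,1} = 0
G(24) = mex{0,2} = 1
G(25) = mex{0,0} = 1
G(26) = mex{1,0} = 2
G(27) = mex{1,1} = 0
G(28) = mex{2,1} = 0
G(29) = mex{0,0} = 1
G(30) = mex{0,0} = 1
G(31) = mex{1,1} = 0
G(32) = mex{1,1} = 0
G(33) = mex{0,2} = 1
G(34) = mex{0,0} = 1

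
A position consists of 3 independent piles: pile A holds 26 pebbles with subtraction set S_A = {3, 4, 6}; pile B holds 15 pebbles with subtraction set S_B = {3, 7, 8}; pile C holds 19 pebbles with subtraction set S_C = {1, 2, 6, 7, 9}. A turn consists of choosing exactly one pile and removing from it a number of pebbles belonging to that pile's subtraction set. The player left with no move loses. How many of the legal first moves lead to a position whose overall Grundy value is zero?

4

Pile A, S = {3, 4, 6}:
G(0) = 0
G(1) = mex{} = 0
G(2) = mex{} = 0
G(3) = mex{0} = 1
G(4) = mex{0,0} = 1
G(5) = mex{0,0} = 1
G(6) = mex{1,0,0} = 2
G(7) = mex{1,1,0} = 2
G(8) = mex{1,1,0} = 2
G(9) = mex{2,1,1} = 0
G(10) = mex{2,2,1} = 0
G(11) = mex{2,2,1} = 0
G(12) = mex{0,2,2} = 1
G(13) = mex{0,0,2} = 1
G(14) = mex{0,0,2} = 1
G(15) = mex{1,0,0} = 2
G(16) = mex{1,1,0} = 2
G(17) = mex{1,1,0} = 2
G(18) = mex{2,1,1} = 0
G(19) = mex{2,2,1} = 0
G(20) = mex{2,2,1} = 0
G(21) = mex{0,2,2} = 1
G(22) = mex{0,0,2} = 1
G(23) = mex{0,0,2} = 1
G(24) = mex{1,0,0} = 2
G(25) = mex{1,1,0} = 2
G(26) = mex{1,1,0} = 2
G_A(26) = 2.
Pile B, S = {3, 7, 8}:
G(0) = 0
G(1) = mex{} = 0
G(2) = mex{} = 0
G(3) = mex{0} = 1
G(4) = mex{0} = 1
G(5) = mex{0} = 1
G(6) = mex{1} = 0
G(7) = mex{1,0} = 2
G(8) = mex{1,0,0} = 2
G(9) = mex{0,0,0} = 1
G(10) = mex{2,1,0} = 3
G(11) = mex{2,1,1} = 0
G(12) = mex{1,1,1} = 0
G(13) = mex{3,0,1} = 2
G(14) = mex{0,2,0} = 1
G(15) = mex{0,2,2} = 1
G_B(15) = 1.
Pile C, S = {1, 2, 6, 7, 9}:
n :  0  1  2  3  4  5  6  7  8  9 10 11 12 13 14 15 16 17 18 19
G :  0  1  2  0  1  2  3  4  0  1  2  0  1  2  3  4  0  1  2  0
G_C(19) = 0.
Combined Grundy value = 2 ⊕ 1 ⊕ 0 = 3.
A winning move leaves total XOR = 0, i.e. changes one component's Grundy value g to g ⊕ X where X is the current total.
Pile A: need g' = 2⊕3 = 1. Options: 26−3→G=1, 26−4→G=1, 26−6→G=0. Hits: 2.
Pile B: need g' = 1⊕3 = 2. Options: 15−3→G=0, 15−7→G=2, 15−8→G=2. Hits: 2.
Pile C: need g' = 0⊕3 = 3. Options: 19−1→G=2, 19−2→G=1, 19−6→G=2, 19−7→G=1, 19−9→G=2. Hits: 0.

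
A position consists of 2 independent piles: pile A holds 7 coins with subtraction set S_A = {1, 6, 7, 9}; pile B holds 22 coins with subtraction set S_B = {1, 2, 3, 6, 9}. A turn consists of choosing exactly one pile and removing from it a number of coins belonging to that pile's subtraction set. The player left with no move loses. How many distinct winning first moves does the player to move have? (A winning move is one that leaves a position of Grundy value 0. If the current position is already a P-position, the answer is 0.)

2

Pile A, S = {1, 6, 7, 9}:
n : 0 1 2 3 4 5 6 7
G : 0 1 0 1 0 1 2 3
G_A(7) = 3.
Pile B, S = {1, 2, 3, 6, 9}:
n :  0  1  2  3  4  5  6  7  8  9 10 11 12 13 14 15 16 17 18 19 20 21 22
G :  0  1  2  3  0  1  2  3  0  1  2  3  0  1  2  3  0  1  2  3  0  1  2
G_B(22) = 2.
Combined Grundy value = 3 ⊕ 2 = 1.
A winning move leaves total XOR = 0, i.e. changes one component's Grundy value g to g ⊕ X where X is the current total.
Pile A: need g' = 3⊕1 = 2. Options: 7−1→G=2, 7−6→G=1, 7−7→G=0. Hits: 1.
Pile B: need g' = 2⊕1 = 3. Options: 22−1→G=1, 22−2→G=0, 22−3→G=3, 22−6→G=0, 22−9→G=1. Hits: 1.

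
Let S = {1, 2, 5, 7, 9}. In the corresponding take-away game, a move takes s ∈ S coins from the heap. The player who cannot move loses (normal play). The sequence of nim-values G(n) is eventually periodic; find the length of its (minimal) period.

n :  0  1  2  3  4  5  6  7  8  9 10 11 12 13 14 15 16 17 18 19 20 21 22 23 24 25 26 27 28 29
G :  0  1  2  0  1  2  0  1  2  3  4  5  3  4  0  1  2  0  1  2  0  1  2  3  4  5  3  4  0  1
G(n+14) = G(n) holds for n = 0,…,8 (a full window of length max(S) = 9), so the sequence is purely periodic with period 14.

14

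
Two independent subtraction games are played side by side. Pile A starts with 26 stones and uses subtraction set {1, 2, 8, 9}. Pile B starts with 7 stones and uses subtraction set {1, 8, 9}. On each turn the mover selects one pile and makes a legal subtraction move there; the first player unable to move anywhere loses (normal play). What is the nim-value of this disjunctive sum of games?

1

Pile A, S = {1, 2, 8, 9}:
n :  0  1  2  3  4  5  6  7  8  9 10 11 12 13 14 15 16 17 18 19 20 21 22 23 24 25 26
G :  0  1  2  0  1  2  0  1  2  3  0  1  2  0  1  2  0  1  2  3  0  1  2  0  1  2  0
G_A(26) = 0.
Pile B, S = {1, 8, 9}:
G(0) = 0
G(1) = mex{0} = 1
G(2) = mex{1} = 0
G(3) = mex{0} = 1
G(4) = mex{1} = 0
G(5) = mex{0} = 1
G(6) = mex{1} = 0
G(7) = mex{0} = 1
G_B(7) = 1.
Combined Grundy value = 0 ⊕ 1 = 1.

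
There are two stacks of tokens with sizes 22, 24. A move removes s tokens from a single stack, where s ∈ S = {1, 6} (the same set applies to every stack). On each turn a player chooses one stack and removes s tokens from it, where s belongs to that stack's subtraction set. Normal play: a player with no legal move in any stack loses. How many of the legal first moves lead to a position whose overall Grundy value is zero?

All stacks use S = {1, 6}:
n :  0  1  2  3  4  5  6  7  8  9 10 11 12 13 14 15 16 17 18 19 20 21 22 23 24
G :  0  1  0  1  0  1  2  0  1  0  1  0  1  2  0  1  0  1  0  1  2  0  1  0  1
Stack A: G(22) = 1.
Stack B: G(24) = 1.
Combined Grundy value = 1 ⊕ 1 = 0.
A winning move leaves total XOR = 0, i.e. changes one component's Grundy value g to g ⊕ X where X is the current total.
Stack A: target g' = 1⊕0 = 1, but every legal move changes the Grundy value (mex property), so 0 moves.
Stack B: target g' = 1⊕0 = 1, but every legal move changes the Grundy value (mex property), so 0 moves.

0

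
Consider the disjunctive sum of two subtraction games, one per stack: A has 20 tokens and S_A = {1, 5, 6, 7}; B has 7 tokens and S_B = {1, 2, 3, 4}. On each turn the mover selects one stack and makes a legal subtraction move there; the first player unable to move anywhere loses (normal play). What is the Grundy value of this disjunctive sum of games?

Stack A, S = {1, 5, 6, 7}:
n :  0  1  2  3  4  5  6  7  8  9 10 11 12 13 14 15 16 17 18 19 20
G :  0  1  0  1  0  1  2  3  2  3  2  3  0  1  0  1  0  1  2  3  2
G_A(20) = 2.
Stack B, S = {1, 2, 3, 4}:
G(0) = 0
G(1) = mex{0} = 1
G(2) = mex{1,0} = 2
G(3) = mex{2,1,0} = 3
G(4) = mex{3,2,1,0} = 4
G(5) = mex{4,3,2,1} = 0
G(6) = mex{0,4,3,2} = 1
G(7) = mex{1,0,4,3} = 2
G_B(7) = 2.
Combined Grundy value = 2 ⊕ 2 = 0.

0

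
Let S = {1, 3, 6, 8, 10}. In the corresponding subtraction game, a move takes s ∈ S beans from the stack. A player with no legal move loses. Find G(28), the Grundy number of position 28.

1

n :  0  1  2  3  4  5  6  7  8  9 10 11 12 13 14 15 16 17 18 19 20 21 22 23 24 25 26 27 28
G :  0  1  0  1  0  1  2  3  2  0  1  0  1  0  1  2  3  2  0  1  0  1  0  1  2  3  2  0  1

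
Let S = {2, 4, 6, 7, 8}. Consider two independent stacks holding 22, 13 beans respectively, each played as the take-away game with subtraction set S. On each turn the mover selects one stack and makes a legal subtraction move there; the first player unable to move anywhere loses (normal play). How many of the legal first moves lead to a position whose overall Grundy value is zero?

All stacks use S = {2, 4, 6, 7, 8}:
n :  0  1  2  3  4  5  6  7  8  9 10 11 12 13 14 15 16 17 18 19 20 21 22
G :  0  0  1  1  2  2  3  3  4  4  0  0  1  1  2  2  3  3  4  4  0  0  1
Stack A: G(22) = 1.
Stack B: G(13) = 1.
Combined Grundy value = 1 ⊕ 1 = 0.
A winning move leaves total XOR = 0, i.e. changes one component's Grundy value g to g ⊕ X where X is the current total.
Stack A: target g' = 1⊕0 = 1, but every legal move changes the Grundy value (mex property), so 0 moves.
Stack B: target g' = 1⊕0 = 1, but every legal move changes the Grundy value (mex property), so 0 moves.

0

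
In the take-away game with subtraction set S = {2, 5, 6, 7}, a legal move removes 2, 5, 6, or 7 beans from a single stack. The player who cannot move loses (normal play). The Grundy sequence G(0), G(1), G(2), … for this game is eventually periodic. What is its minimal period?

12

n :  0  1  2  3  4  5  6  7  8  9 10 11 12 13 14 15 16 17 18 19 20 21 22 23 24 25
G :  0  0  1  1  0  2  1  3  2  2  3  3  0  0  1  1  0  2  1  3  2  2  3  3  0  0
G(n+12) = G(n) holds for n = 0,…,6 (a full window of length max(S) = 7), so the sequence is purely periodic with period 12.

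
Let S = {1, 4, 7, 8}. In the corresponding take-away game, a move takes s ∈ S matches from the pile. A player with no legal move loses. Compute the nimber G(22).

3

G(0) = 0
G(1) = mex{0} = 1
G(2) = mex{1} = 0
G(3) = mex{0} = 1
G(4) = mex{1,0} = 2
G(5) = mex{2,1} = 0
G(6) = mex{0,0} = 1
G(7) = mex{1,1,0} = 2
G(8) = mex{2,2,1,0} = 3
G(9) = mex{3,0,0,1} = 2
G(10) = mex{2,1,1,0} = 3
G(11) = mex{3,2,2,1} = 0
G(12) = mex{0,3,0,2} = 1
G(13) = mex{1,2,1,0} = 3
G(14) = mex{3,3,2,1} = 0
G(15) = mex{0,0,3,2} = 1
G(16) = mex{1,1,2,3} = 0
G(17) = mex{0,3,3,2} = 1
G(18) = mex{1,0,0,3} = 2
G(19) = mex{2,1,1,0} = 3
G(20) = mex{3,0,3,1} = 2
G(21) = mex{2,1,0,3} = 4
G(22) = mex{4,2,1,0} = 3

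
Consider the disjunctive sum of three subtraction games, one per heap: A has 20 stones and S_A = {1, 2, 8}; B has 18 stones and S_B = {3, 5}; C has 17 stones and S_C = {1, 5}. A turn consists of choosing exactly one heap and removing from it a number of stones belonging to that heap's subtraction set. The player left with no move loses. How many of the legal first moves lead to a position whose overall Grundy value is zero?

Heap A, S = {1, 2, 8}:
n :  0  1  2  3  4  5  6  7  8  9 10 11 12 13 14 15 16 17 18 19 20
G :  0  1  2  0  1  2  0  1  2  0  1  2  0  1  2  0  1  2  0  1  2
G_A(20) = 2.
Heap B, S = {3, 5}:
G(0) = 0
G(1) = mex{} = 0
G(2) = mex{} = 0
G(3) = mex{0} = 1
G(4) = mex{0} = 1
G(5) = mex{0,0} = 1
G(6) = mex{1,0} = 2
G(7) = mex{1,0} = 2
G(8) = mex{1,1} = 0
G(9) = mex{2,1} = 0
G(10) = mex{2,1} = 0
G(11) = mex{0,2} = 1
G(12) = mex{0,2} = 1
G(13) = mex{0,0} = 1
G(14) = mex{1,0} = 2
G(15) = mex{1,0} = 2
G(16) = mex{1,1} = 0
G(17) = mex{2,1} = 0
G(18) = mex{2,1} = 0
G_B(18) = 0.
Heap C, S = {1, 5}:
n :  0  1  2  3  4  5  6  7  8  9 10 11 12 13 14 15 16 17
G :  0  1  0  1  0  1  0  1  0  1  0  1  0  1  0  1  0  1
G_C(17) = 1.
Combined Grundy value = 2 ⊕ 0 ⊕ 1 = 3.
A winning move leaves total XOR = 0, i.e. changes one component's Grundy value g to g ⊕ X where X is the current total.
Heap A: need g' = 2⊕3 = 1. Options: 20−1→G=1, 20−2→G=0, 20−8→G=0. Hits: 1.
Heap B: need g' = 0⊕3 = 3. Options: 18−3→G=2, 18−5→G=1. Hits: 0.
Heap C: need g' = 1⊕3 = 2. Options: 17−1→G=0, 17−5→G=0. Hits: 0.

1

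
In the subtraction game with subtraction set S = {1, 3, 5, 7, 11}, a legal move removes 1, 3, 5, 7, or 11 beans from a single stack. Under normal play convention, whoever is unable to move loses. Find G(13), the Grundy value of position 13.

G(0) = 0
G(1) = mex{0} = 1
G(2) = mex{1} = 0
G(3) = mex{0,0} = 1
G(4) = mex{1,1} = 0
G(5) = mex{0,0,0} = 1
G(6) = mex{1,1,1} = 0
G(7) = mex{0,0,0,0} = 1
G(8) = mex{1,1,1,1} = 0
G(9) = mex{0,0,0,0} = 1
G(10) = mex{1,1,1,1} = 0
G(11) = mex{0,0,0,0,0} = 1
G(12) = mex{1,1,1,1,1} = 0
G(13) = mex{0,0,0,0,0} = 1

1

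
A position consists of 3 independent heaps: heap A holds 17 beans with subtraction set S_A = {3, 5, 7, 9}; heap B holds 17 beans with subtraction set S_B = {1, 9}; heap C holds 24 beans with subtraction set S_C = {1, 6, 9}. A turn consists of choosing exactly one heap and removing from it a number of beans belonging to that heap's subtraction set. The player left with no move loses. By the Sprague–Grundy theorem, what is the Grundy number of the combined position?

Heap A, S = {3, 5, 7, 9}:
G(0) = 0
G(1) = mex{} = 0
G(2) = mex{} = 0
G(3) = mex{0} = 1
G(4) = mex{0} = 1
G(5) = mex{0,0} = 1
G(6) = mex{1,0} = 2
G(7) = mex{1,0,0} = 2
G(8) = mex{1,1,0} = 2
G(9) = mex{2,1,0,0} = 3
G(10) = mex{2,1,1,0} = 3
G(11) = mex{2,2,1,0} = 3
G(12) = mex{3,2,1,1} = 0
G(13) = mex{3,2,2,1} = 0
G(14) = mex{3,3,2,1} = 0
G(15) = mex{0,3,2,2} = 1
G(16) = mex{0,3,3,2} = 1
G(17) = mex{0,0,3,2} = 1
G_A(17) = 1.
Heap B, S = {1, 9}:
G(0) = 0
G(1) = mex{0} = 1
G(2) = mex{1} = 0
G(3) = mex{0} = 1
G(4) = mex{1} = 0
G(5) = mex{0} = 1
G(6) = mex{1} = 0
G(7) = mex{0} = 1
G(8) = mex{1} = 0
G(9) = mex{0,0} = 1
G(10) = mex{1,1} = 0
G(11) = mex{0,0} = 1
G(12) = mex{1,1} = 0
G(13) = mex{0,0} = 1
G(14) = mex{1,1} = 0
G(15) = mex{0,0} = 1
G(16) = mex{1,1} = 0
G(17) = mex{0,0} = 1
G_B(17) = 1.
Heap C, S = {1, 6, 9}:
G(0) = 0
G(1) = mex{0} = 1
G(2) = mex{1} = 0
G(3) = mex{0} = 1
G(4) = mex{1} = 0
G(5) = mex{0} = 1
G(6) = mex{1,0} = 2
G(7) = mex{2,1} = 0
G(8) = mex{0,0} = 1
G(9) = mex{1,1,0} = 2
G(10) = mex{2,0,1} = 3
G(11) = mex{3,1,0} = 2
G(12) = mex{2,2,1} = 0
G(13) = mex{0,0,0} = 1
G(14) = mex{1,1,1} = 0
G(15) = mex{0,2,2} = 1
G(16) = mex{1,3,0} = 2
G(17) = mex{2,2,1} = 0
G(18) = mex{0,0,2} = 1
G(19) = mex{1,1,3} = 0
G(20) = mex{0,0,2} = 1
G(21) = mex{1,1,0} = 2
G(22) = mex{2,2,1} = 0
G(23) = mex{0,0,0} = 1
G(24) = mex{1,1,1} = 0
G_C(24) = 0.
Combined Grundy value = 1 ⊕ 1 ⊕ 0 = 0.

0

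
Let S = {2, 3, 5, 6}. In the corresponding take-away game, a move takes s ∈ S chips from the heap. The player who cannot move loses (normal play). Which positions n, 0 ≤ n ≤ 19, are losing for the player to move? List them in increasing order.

0, 1, 8, 9, 16, 17

G(0) = 0
G(1) = mex{} = 0
G(2) = mex{0} = 1
G(3) = mex{0,0} = 1
G(4) = mex{1,0} = 2
G(5) = mex{1,1,0} = 2
G(6) = mex{2,1,0,0} = 3
G(7) = mex{2,2,1,0} = 3
G(8) = mex{3,2,1,1} = 0
G(9) = mex{3,3,2,1} = 0
G(10) = mex{0,3,2,2} = 1
G(11) = mex{0,0,3,2} = 1
G(12) = mex{1,0,3,3} = 2
G(13) = mex{1,1,0,3} = 2
G(14) = mex{2,1,0,0} = 3
G(15) = mex{2,2,1,0} = 3
G(16) = mex{3,2,1,1} = 0
G(17) = mex{3,3,2,1} = 0
G(18) = mex{0,3,2,2} = 1
G(19) = mex{0,0,3,2} = 1
P-positions are exactly the n with G(n) = 0.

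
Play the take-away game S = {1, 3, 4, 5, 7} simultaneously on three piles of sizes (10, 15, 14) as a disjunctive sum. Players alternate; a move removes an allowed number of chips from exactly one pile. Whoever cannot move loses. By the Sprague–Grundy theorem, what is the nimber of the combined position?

1

All piles use S = {1, 3, 4, 5, 7}:
n :  0  1  2  3  4  5  6  7  8  9 10 11 12 13 14 15
G :  0  1  0  1  2  3  2  3  0  1  0  1  2  3  2  3
Pile A: G(10) = 0.
Pile B: G(15) = 3.
Pile C: G(14) = 2.
Combined Grundy value = 0 ⊕ 3 ⊕ 2 = 1.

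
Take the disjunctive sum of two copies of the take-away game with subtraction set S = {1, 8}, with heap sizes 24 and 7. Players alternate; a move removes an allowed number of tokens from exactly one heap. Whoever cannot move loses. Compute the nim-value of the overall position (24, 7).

All heaps use S = {1, 8}:
n :  0  1  2  3  4  5  6  7  8  9 10 11 12 13 14 15 16 17 18 19 20 21 22 23 24
G :  0  1  0  1  0  1  0  1  2  0  1  0  1  0  1  0  1  2  0  1  0  1  0  1  0
Heap A: G(24) = 0.
Heap B: G(7) = 1.
Combined Grundy value = 0 ⊕ 1 = 1.

1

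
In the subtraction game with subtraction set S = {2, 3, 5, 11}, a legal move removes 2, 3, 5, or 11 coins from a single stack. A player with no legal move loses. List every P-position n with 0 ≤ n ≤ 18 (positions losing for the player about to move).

0, 1, 7, 8, 14, 15

n :  0  1  2  3  4  5  6  7  8  9 10 11 12 13 14 15 16 17 18
G :  0  0  1  1  2  2  3  0  0  1  1  2  2  3  0  0  1  1  2
P-positions are exactly the n with G(n) = 0.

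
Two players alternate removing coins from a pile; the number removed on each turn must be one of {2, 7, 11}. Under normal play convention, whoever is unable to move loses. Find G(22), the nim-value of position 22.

0

G(0) = 0
G(1) = mex{} = 0
G(2) = mex{0} = 1
G(3) = mex{0} = 1
G(4) = mex{1} = 0
G(5) = mex{1} = 0
G(6) = mex{0} = 1
G(7) = mex{0,0} = 1
G(8) = mex{1,0} = 2
G(9) = mex{1,1} = 0
G(10) = mex{2,1} = 0
G(11) = mex{0,0,0} = 1
G(12) = mex{0,0,0} = 1
G(13) = mex{1,1,1} = 0
G(14) = mex{1,1,1} = 0
G(15) = mex{0,2,0} = 1
G(16) = mex{0,0,0} = 1
G(17) = mex{1,0,1} = 2
G(18) = mex{1,1,1} = 0
G(19) = mex{2,1,2} = 0
G(20) = mex{0,0,0} = 1
G(21) = mex{0,0,0} = 1
G(22) = mex{1,1,1} = 0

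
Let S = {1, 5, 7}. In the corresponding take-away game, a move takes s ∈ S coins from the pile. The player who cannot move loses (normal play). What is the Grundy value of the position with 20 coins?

0

G(0) = 0
G(1) = mex{0} = 1
G(2) = mex{1} = 0
G(3) = mex{0} = 1
G(4) = mex{1} = 0
G(5) = mex{0,0} = 1
G(6) = mex{1,1} = 0
G(7) = mex{0,0,0} = 1
G(8) = mex{1,1,1} = 0
G(9) = mex{0,0,0} = 1
G(10) = mex{1,1,1} = 0
G(11) = mex{0,0,0} = 1
G(12) = mex{1,1,1} = 0
G(13) = mex{0,0,0} = 1
G(14) = mex{1,1,1} = 0
G(15) = mex{0,0,0} = 1
G(16) = mex{1,1,1} = 0
G(17) = mex{0,0,0} = 1
G(18) = mex{1,1,1} = 0
G(19) = mex{0,0,0} = 1
G(20) = mex{1,1,1} = 0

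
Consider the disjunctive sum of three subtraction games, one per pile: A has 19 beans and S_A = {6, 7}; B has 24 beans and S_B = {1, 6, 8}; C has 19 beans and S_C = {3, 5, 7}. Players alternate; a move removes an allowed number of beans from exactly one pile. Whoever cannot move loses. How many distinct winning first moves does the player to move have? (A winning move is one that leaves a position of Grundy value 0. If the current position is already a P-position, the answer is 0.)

Pile A, S = {6, 7}:
G(0) = 0
G(1) = mex{} = 0
G(2) = mex{} = 0
G(3) = mex{} = 0
G(4) = mex{} = 0
G(5) = mex{} = 0
G(6) = mex{0} = 1
G(7) = mex{0,0} = 1
G(8) = mex{0,0} = 1
G(9) = mex{0,0} = 1
G(10) = mex{0,0} = 1
G(11) = mex{0,0} = 1
G(12) = mex{1,0} = 2
G(13) = mex{1,1} = 0
G(14) = mex{1,1} = 0
G(15) = mex{1,1} = 0
G(16) = mex{1,1} = 0
G(17) = mex{1,1} = 0
G(18) = mex{2,1} = 0
G(19) = mex{0,2} = 1
G_A(19) = 1.
Pile B, S = {1, 6, 8}:
G(0) = 0
G(1) = mex{0} = 1
G(2) = mex{1} = 0
G(3) = mex{0} = 1
G(4) = mex{1} = 0
G(5) = mex{0} = 1
G(6) = mex{1,0} = 2
G(7) = mex{2,1} = 0
G(8) = mex{0,0,0} = 1
G(9) = mex{1,1,1} = 0
G(10) = mex{0,0,0} = 1
G(11) = mex{1,1,1} = 0
G(12) = mex{0,2,0} = 1
G(13) = mex{1,0,1} = 2
G(14) = mex{2,1,2} = 0
G(15) = mex{0,0,0} = 1
G(16) = mex{1,1,1} = 0
G(17) = mex{0,0,0} = 1
G(18) = mex{1,1,1} = 0
G(19) = mex{0,2,0} = 1
G(20) = mex{1,0,1} = 2
G(21) = mex{2,1,2} = 0
G(22) = mex{0,0,0} = 1
G(23) = mex{1,1,1} = 0
G(24) = mex{0,0,0} = 1
G_B(24) = 1.
Pile C, S = {3, 5, 7}:
n :  0  1  2  3  4  5  6  7  8  9 10 11 12 13 14 15 16 17 18 19
G :  0  0  0  1  1  1  2  2  2  3  0  0  0  1  1  1  2  2  2  3
G_C(19) = 3.
Combined Grundy value = 1 ⊕ 1 ⊕ 3 = 3.
A winning move leaves total XOR = 0, i.e. changes one component's Grundy value g to g ⊕ X where X is the current total.
Pile A: need g' = 1⊕3 = 2. Options: 19−6→G=0, 19−7→G=2. Hits: 1.
Pile B: need g' = 1⊕3 = 2. Options: 24−1→G=0, 24−6→G=0, 24−8→G=0. Hits: 0.
Pile C: need g' = 3⊕3 = 0. Options: 19−3→G=2, 19−5→G=1, 19−7→G=0. Hits: 1.

2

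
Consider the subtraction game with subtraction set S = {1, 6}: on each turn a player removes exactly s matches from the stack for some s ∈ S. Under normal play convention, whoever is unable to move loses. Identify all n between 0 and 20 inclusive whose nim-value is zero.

G(0) = 0
G(1) = mex{0} = 1
G(2) = mex{1} = 0
G(3) = mex{0} = 1
G(4) = mex{1} = 0
G(5) = mex{0} = 1
G(6) = mex{1,0} = 2
G(7) = mex{2,1} = 0
G(8) = mex{0,0} = 1
G(9) = mex{1,1} = 0
G(10) = mex{0,0} = 1
G(11) = mex{1,1} = 0
G(12) = mex{0,2} = 1
G(13) = mex{1,0} = 2
G(14) = mex{2,1} = 0
G(15) = mex{0,0} = 1
G(16) = mex{1,1} = 0
G(17) = mex{0,0} = 1
G(18) = mex{1,1} = 0
G(19) = mex{0,2} = 1
G(20) = mex{1,0} = 2
P-positions are exactly the n with G(n) = 0.

0, 2, 4, 7, 9, 11, 14, 16, 18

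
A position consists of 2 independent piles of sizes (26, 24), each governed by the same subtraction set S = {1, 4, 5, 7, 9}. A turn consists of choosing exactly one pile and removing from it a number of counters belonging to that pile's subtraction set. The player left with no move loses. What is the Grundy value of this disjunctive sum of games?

All piles use S = {1, 4, 5, 7, 9}:
n :  0  1  2  3  4  5  6  7  8  9 10 11 12 13 14 15 16 17 18 19 20 21 22 23 24 25 26
G :  0  1  0  1  2  3  2  3  0  1  0  1  2  3  2  3  0  1  0  1  2  3  2  3  0  1  0
Pile A: G(26) = 0.
Pile B: G(24) = 0.
Combined Grundy value = 0 ⊕ 0 = 0.

0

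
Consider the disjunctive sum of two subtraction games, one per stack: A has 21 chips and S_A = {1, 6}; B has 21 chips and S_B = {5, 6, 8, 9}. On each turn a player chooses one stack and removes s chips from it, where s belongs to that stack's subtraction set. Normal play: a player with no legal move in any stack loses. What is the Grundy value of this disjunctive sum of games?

Stack A, S = {1, 6}:
G(0) = 0
G(1) = mex{0} = 1
G(2) = mex{1} = 0
G(3) = mex{0} = 1
G(4) = mex{1} = 0
G(5) = mex{0} = 1
G(6) = mex{1,0} = 2
G(7) = mex{2,1} = 0
G(8) = mex{0,0} = 1
G(9) = mex{1,1} = 0
G(10) = mex{0,0} = 1
G(11) = mex{1,1} = 0
G(12) = mex{0,2} = 1
G(13) = mex{1,0} = 2
G(14) = mex{2,1} = 0
G(15) = mex{0,0} = 1
G(16) = mex{1,1} = 0
G(17) = mex{0,0} = 1
G(18) = mex{1,1} = 0
G(19) = mex{0,2} = 1
G(20) = mex{1,0} = 2
G(21) = mex{2,1} = 0
G_A(21) = 0.
Stack B, S = {5, 6, 8, 9}:
n :  0  1  2  3  4  5  6  7  8  9 10 11 12 13 14 15 16 17 18 19 20 21
G :  0  0  0  0  0  1  1  1  1  1  2  2  2  2  0  0  0  0  0  1  1  1
G_B(21) = 1.
Combined Grundy value = 0 ⊕ 1 = 1.

1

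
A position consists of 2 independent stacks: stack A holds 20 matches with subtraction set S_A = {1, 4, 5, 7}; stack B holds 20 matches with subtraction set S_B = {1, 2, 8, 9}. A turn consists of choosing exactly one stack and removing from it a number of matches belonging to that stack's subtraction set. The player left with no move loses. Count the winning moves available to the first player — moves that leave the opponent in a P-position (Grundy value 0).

Stack A, S = {1, 4, 5, 7}:
G(0) = 0
G(1) = mex{0} = 1
G(2) = mex{1} = 0
G(3) = mex{0} = 1
G(4) = mex{1,0} = 2
G(5) = mex{2,1,0} = 3
G(6) = mex{3,0,1} = 2
G(7) = mex{2,1,0,0} = 3
G(8) = mex{3,2,1,1} = 0
G(9) = mex{0,3,2,0} = 1
G(10) = mex{1,2,3,1} = 0
G(11) = mex{0,3,2,2} = 1
G(12) = mex{1,0,3,3} = 2
G(13) = mex{2,1,0,2} = 3
G(14) = mex{3,0,1,3} = 2
G(15) = mex{2,1,0,0} = 3
G(16) = mex{3,2,1,1} = 0
G(17) = mex{0,3,2,0} = 1
G(18) = mex{1,2,3,1} = 0
G(19) = mex{0,3,2,2} = 1
G(20) = mex{1,0,3,3} = 2
G_A(20) = 2.
Stack B, S = {1, 2, 8, 9}:
G(0) = 0
G(1) = mex{0} = 1
G(2) = mex{1,0} = 2
G(3) = mex{2,1} = 0
G(4) = mex{0,2} = 1
G(5) = mex{1,0} = 2
G(6) = mex{2,1} = 0
G(7) = mex{0,2} = 1
G(8) = mex{1,0,0} = 2
G(9) = mex{2,1,1,0} = 3
G(10) = mex{3,2,2,1} = 0
G(11) = mex{0,3,0,2} = 1
G(12) = mex{1,0,1,0} = 2
G(13) = mex{2,1,2,1} = 0
G(14) = mex{0,2,0,2} = 1
G(15) = mex{1,0,1,0} = 2
G(16) = mex{2,1,2,1} = 0
G(17) = mex{0,2,3,2} = 1
G(18) = mex{1,0,0,3} = 2
G(19) = mex{2,1,1,0} = 3
G(20) = mex{3,2,2,1} = 0
G_B(20) = 0.
Combined Grundy value = 2 ⊕ 0 = 2.
A winning move leaves total XOR = 0, i.e. changes one component's Grundy value g to g ⊕ X where X is the current total.
Stack A: need g' = 2⊕2 = 0. Options: 20−1→G=1, 20−4→G=0, 20−5→G=3, 20−7→G=3. Hits: 1.
Stack B: need g' = 0⊕2 = 2. Options: 20−1→G=3, 20−2→G=2, 20−8→G=2, 20−9→G=1. Hits: 2.

3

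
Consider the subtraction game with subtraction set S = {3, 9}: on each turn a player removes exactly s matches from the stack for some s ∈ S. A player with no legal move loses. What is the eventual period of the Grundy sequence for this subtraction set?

G(0) = 0
G(1) = mex{} = 0
G(2) = mex{} = 0
G(3) = mex{0} = 1
G(4) = mex{0} = 1
G(5) = mex{0} = 1
G(6) = mex{1} = 0
G(7) = mex{1} = 0
G(8) = mex{1} = 0
G(9) = mex{0,0} = 1
G(10) = mex{0,0} = 1
G(11) = mex{0,0} = 1
G(12) = mex{1,1} = 0
G(13) = mex{1,1} = 0
G(14) = mex{1,1} = 0
G(15) = mex{0,0} = 1
G(16) = mex{0,0} = 1
G(n+6) = G(n) holds for n = 0,…,8 (a full window of length max(S) = 9), so the sequence is purely periodic with period 6.

6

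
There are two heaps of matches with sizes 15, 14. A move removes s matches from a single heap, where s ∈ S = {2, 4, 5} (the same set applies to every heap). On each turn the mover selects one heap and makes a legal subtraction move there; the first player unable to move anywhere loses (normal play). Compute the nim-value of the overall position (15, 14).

All heaps use S = {2, 4, 5}:
G(0) = 0
G(1) = mex{} = 0
G(2) = mex{0} = 1
G(3) = mex{0} = 1
G(4) = mex{1,0} = 2
G(5) = mex{1,0,0} = 2
G(6) = mex{2,1,0} = 3
G(7) = mex{2,1,1} = 0
G(8) = mex{3,2,1} = 0
G(9) = mex{0,2,2} = 1
G(10) = mex{0,3,2} = 1
G(11) = mex{1,0,3} = 2
G(12) = mex{1,0,0} = 2
G(13) = mex{2,1,0} = 3
G(14) = mex{2,1,1} = 0
G(15) = mex{3,2,1} = 0
Heap A: G(15) = 0.
Heap B: G(14) = 0.
Combined Grundy value = 0 ⊕ 0 = 0.

0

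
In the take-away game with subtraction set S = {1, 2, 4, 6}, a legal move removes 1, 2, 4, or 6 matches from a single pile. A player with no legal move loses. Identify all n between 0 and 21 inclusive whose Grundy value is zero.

G(0) = 0
G(1) = mex{0} = 1
G(2) = mex{1,0} = 2
G(3) = mex{2,1} = 0
G(4) = mex{0,2,0} = 1
G(5) = mex{1,0,1} = 2
G(6) = mex{2,1,2,0} = 3
G(7) = mex{3,2,0,1} = 4
G(8) = mex{4,3,1,2} = 0
G(9) = mex{0,4,2,0} = 1
G(10) = mex{1,0,3,1} = 2
G(11) = mex{2,1,4,2} = 0
G(12) = mex{0,2,0,3} = 1
G(13) = mex{1,0,1,4} = 2
G(14) = mex{2,1,2,0} = 3
G(15) = mex{3,2,0,1} = 4
G(16) = mex{4,3,1,2} = 0
G(17) = mex{0,4,2,0} = 1
G(18) = mex{1,0,3,1} = 2
G(19) = mex{2,1,4,2} = 0
G(20) = mex{0,2,0,3} = 1
G(21) = mex{1,0,1,4} = 2
P-positions are exactly the n with G(n) = 0.

0, 3, 8, 11, 16, 19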